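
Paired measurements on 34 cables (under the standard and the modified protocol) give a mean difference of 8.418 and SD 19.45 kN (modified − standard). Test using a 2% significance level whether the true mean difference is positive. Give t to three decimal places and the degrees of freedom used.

t = 2.524, df = 33

H0: μ_d = 0; H1: μ_d > 0 (paired t-test on the differences, right-tailed).
t = d̄/(s_d/√n) = 8.418/(19.45/√34) = 2.524
df = n − 1 = 33
p-value = P(T ≥ 2.524) ≈ 0.008
Since p ≈ 0.008 < α = 0.02, reject H0; the data support H1.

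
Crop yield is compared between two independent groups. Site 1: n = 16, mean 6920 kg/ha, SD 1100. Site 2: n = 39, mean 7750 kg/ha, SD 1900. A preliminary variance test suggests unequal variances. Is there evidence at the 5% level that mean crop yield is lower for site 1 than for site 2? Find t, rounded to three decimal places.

-2.024

Let group 1 = site 1, group 2 = site 2. H0: μ_1 = μ_2; H1: μ_1 < μ_2 (Welch's two-sample t-test, left-tailed).
t = (x̄_1 − x̄_2)/√(s_1²/n_1 + s_2²/n_2) = (6920 − 7750)/√(1100²/16 + 1900²/39) = -2.024
Welch–Satterthwaite df ≈ 46.62
p-value = P(T ≤ -2.024) ≈ 0.024
Since p ≈ 0.024 < α = 0.05, reject H0; the data support H1.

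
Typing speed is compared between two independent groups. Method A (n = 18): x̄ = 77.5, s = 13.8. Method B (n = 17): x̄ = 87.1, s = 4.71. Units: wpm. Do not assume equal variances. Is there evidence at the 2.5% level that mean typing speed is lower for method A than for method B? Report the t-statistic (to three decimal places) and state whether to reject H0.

t = -2.785; reject H0

Let group 1 = method A, group 2 = method B. H0: μ_1 = μ_2; H1: μ_1 < μ_2 (Welch's two-sample t-test, left-tailed).
t = (x̄_1 − x̄_2)/√(s_1²/n_1 + s_2²/n_2) = (77.5 − 87.1)/√(13.8²/18 + 4.71²/17) = -2.785
Welch–Satterthwaite df ≈ 21.11
p-value = P(T ≤ -2.785) ≈ 0.006
Since p ≈ 0.006 < α = 0.025, reject H0; the evidence is statistically significant.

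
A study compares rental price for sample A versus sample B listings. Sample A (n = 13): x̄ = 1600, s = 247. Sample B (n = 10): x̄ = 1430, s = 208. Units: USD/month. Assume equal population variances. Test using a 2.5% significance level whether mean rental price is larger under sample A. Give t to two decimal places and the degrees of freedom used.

t = 1.75, df = 21

Let group 1 = sample A, group 2 = sample B. H0: μ_1 = μ_2; H1: μ_1 > μ_2 (two-sample pooled-variance t-test, right-tailed).
s_p² = [(13−1)·247² + (10−1)·208²]/(13+10−2) = 53404
t = (1600 − 1430)/√[53404·(1/13 + 1/10)] = 1.75
df = n₁ + n₂ − 2 = 21
p-value = P(T ≥ 1.75) ≈ 0.0475
Since p ≈ 0.0475 > α = 0.025, fail to reject H0; the evidence is not statistically significant.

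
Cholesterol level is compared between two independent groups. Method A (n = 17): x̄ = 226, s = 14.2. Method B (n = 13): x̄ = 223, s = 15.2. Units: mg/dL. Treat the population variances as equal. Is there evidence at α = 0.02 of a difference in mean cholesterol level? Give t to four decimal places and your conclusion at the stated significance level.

t = 0.5563; fail to reject H0

Let group 1 = method A, group 2 = method B. H0: μ_1 = μ_2; H1: μ_1 ≠ μ_2 (two-sample pooled-variance t-test, two-sided).
s_p² = [(17−1)·14.2² + (13−1)·15.2²]/(17+13−2) = 214.24
t = (226 − 223)/√[214.24·(1/17 + 1/13)] = 0.5563
df = n₁ + n₂ − 2 = 28
Two-sided p-value ≈ 0.582
Since p ≈ 0.582 > α = 0.02, fail to reject H0; the data do not provide sufficient evidence against H0.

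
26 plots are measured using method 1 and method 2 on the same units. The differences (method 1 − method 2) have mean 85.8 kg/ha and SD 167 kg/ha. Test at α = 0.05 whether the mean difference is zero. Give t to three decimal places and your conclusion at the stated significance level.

t = 2.620; reject H0

H0: μ_d = 0; H1: μ_d ≠ 0 (paired t-test on the differences, two-sided).
t = d̄/(s_d/√n) = 85.8/(167/√26) = 2.620
df = n − 1 = 25
Two-sided p-value ≈ 0.015
Since p ≈ 0.015 < α = 0.05, reject H0; the data support H1.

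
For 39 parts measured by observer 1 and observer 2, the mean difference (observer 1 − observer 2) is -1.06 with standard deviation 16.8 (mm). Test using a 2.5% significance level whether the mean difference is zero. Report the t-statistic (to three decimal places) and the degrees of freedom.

t = -0.394, df = 38

H0: μ_d = 0; H1: μ_d ≠ 0 (paired t-test on the differences, two-sided).
t = d̄/(s_d/√n) = -1.06/(16.8/√39) = -0.394
df = n − 1 = 38
Two-sided p-value ≈ 0.6958
Since p ≈ 0.6958 > α = 0.025, fail to reject H0; the data do not provide sufficient evidence against H0.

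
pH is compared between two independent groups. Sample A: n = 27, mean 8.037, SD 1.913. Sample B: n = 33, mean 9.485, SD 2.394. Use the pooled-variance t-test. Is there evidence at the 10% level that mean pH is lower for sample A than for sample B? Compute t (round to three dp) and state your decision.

Let group 1 = sample A, group 2 = sample B. H0: μ_1 = μ_2; H1: μ_1 < μ_2 (two-sample pooled-variance t-test, left-tailed).
s_p² = [(27−1)·1.913² + (33−1)·2.394²]/(27+33−2) = 4.80256
t = (8.037 − 9.485)/√[4.80256·(1/27 + 1/33)] = -2.546
df = n₁ + n₂ − 2 = 58
p-value = P(T ≤ -2.546) ≈ 0.0068
Since p ≈ 0.0068 < α = 0.1, reject H0; the evidence is statistically significant.

t = -2.546; reject H0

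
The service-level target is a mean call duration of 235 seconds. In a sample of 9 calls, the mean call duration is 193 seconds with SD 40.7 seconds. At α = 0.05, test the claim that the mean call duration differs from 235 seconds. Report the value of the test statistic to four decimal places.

-3.0958

H0: μ = 235; H1: μ ≠ 235 (one-sample t-test, two-sided).
t = (x̄ − μ₀)/(s/√n) = (193 − 235)/(40.7/√9) = -3.0958
df = n − 1 = 8
Two-sided p-value ≈ 0.015
Since p ≈ 0.015 < α = 0.05, reject H0; the evidence is statistically significant.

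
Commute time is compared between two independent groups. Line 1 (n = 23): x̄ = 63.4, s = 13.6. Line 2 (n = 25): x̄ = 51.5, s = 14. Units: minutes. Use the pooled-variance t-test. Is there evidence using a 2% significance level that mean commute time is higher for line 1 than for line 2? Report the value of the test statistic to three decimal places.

Let group 1 = line 1, group 2 = line 2. H0: μ_1 = μ_2; H1: μ_1 > μ_2 (two-sample pooled-variance t-test, right-tailed).
s_p² = [(23−1)·13.6² + (25−1)·14²]/(23+25−2) = 190.72
t = (63.4 − 51.5)/√[190.72·(1/23 + 1/25)] = 2.982
df = n₁ + n₂ − 2 = 46
p-value = P(T ≥ 2.982) ≈ 0.0023
Since p ≈ 0.0023 < α = 0.02, reject H0; the evidence is statistically significant.

2.982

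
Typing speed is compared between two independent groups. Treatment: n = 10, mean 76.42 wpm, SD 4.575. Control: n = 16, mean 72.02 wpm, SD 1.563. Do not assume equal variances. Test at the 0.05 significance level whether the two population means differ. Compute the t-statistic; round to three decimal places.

2.936

Let group 1 = treatment, group 2 = control. H0: μ_1 = μ_2; H1: μ_1 ≠ μ_2 (Welch's two-sample t-test, two-sided).
t = (x̄_1 − x̄_2)/√(s_1²/n_1 + s_2²/n_2) = (76.42 − 72.02)/√(4.575²/10 + 1.563²/16) = 2.936
Welch–Satterthwaite df ≈ 10.33
Two-sided p-value ≈ 0.014
Since p ≈ 0.014 < α = 0.05, reject H0; the data support H1.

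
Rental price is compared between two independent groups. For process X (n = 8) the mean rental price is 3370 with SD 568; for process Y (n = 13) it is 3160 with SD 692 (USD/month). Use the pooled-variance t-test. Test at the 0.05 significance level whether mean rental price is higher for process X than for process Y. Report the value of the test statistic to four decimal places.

0.7200

Let group 1 = process X, group 2 = process Y. H0: μ_1 = μ_2; H1: μ_1 > μ_2 (two-sample pooled-variance t-test, right-tailed).
s_p² = [(8−1)·568² + (13−1)·692²]/(8+13−2) = 421302
t = (3370 − 3160)/√[421302·(1/8 + 1/13)] = 0.7200
df = n₁ + n₂ − 2 = 19
p-value = P(T ≥ 0.7200) ≈ 0.240
Since p ≈ 0.240 > α = 0.05, fail to reject H0; the data do not provide sufficient evidence against H0.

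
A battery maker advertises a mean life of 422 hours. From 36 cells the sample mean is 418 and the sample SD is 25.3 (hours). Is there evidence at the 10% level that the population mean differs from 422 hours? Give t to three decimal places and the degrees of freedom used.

H0: μ = 422; H1: μ ≠ 422 (one-sample t-test, two-sided).
t = (x̄ − μ₀)/(s/√n) = (418 − 422)/(25.3/√36) = -0.949
df = n − 1 = 35
Two-sided p-value ≈ 0.349
Since p ≈ 0.349 > α = 0.1, fail to reject H0; the data do not provide sufficient evidence against H0.

t = -0.949, df = 35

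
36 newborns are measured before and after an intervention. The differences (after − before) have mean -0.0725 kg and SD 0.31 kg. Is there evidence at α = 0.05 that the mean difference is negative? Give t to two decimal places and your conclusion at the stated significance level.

t = -1.40; fail to reject H0

H0: μ_d = 0; H1: μ_d < 0 (paired t-test on the differences, left-tailed).
t = d̄/(s_d/√n) = -0.0725/(0.31/√36) = -1.40
df = n − 1 = 35
p-value = P(T ≤ -1.40) ≈ 0.085
Since p ≈ 0.085 > α = 0.05, fail to reject H0; the evidence is not statistically significant.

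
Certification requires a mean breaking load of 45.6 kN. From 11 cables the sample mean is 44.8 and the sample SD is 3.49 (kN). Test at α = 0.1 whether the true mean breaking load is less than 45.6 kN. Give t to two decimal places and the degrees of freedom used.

H0: μ = 45.6; H1: μ < 45.6 (one-sample t-test, left-tailed).
t = (x̄ − μ₀)/(s/√n) = (44.8 − 45.6)/(3.49/√11) = -0.76
df = n − 1 = 10
p-value = P(T ≤ -0.76) ≈ 0.2323
Since p ≈ 0.2323 > α = 0.1, fail to reject H0; the data do not provide sufficient evidence against H0.

t = -0.76, df = 10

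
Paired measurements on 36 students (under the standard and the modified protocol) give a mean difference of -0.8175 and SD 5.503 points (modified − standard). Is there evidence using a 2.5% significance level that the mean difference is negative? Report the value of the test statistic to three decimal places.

H0: μ_d = 0; H1: μ_d < 0 (paired t-test on the differences, left-tailed).
t = d̄/(s_d/√n) = -0.8175/(5.503/√36) = -0.891
df = n − 1 = 35
p-value = P(T ≤ -0.891) ≈ 0.189
Since p ≈ 0.189 > α = 0.025, fail to reject H0; the evidence is not statistically significant.

-0.891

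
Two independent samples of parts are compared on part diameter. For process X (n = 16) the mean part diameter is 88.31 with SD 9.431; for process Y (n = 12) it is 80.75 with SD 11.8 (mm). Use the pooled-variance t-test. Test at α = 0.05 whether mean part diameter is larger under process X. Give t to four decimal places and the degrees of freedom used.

t = 1.8856, df = 26

Let group 1 = process X, group 2 = process Y. H0: μ_1 = μ_2; H1: μ_1 > μ_2 (two-sample pooled-variance t-test, right-tailed).
s_p² = [(16−1)·9.431² + (12−1)·11.8²]/(16+12−2) = 110.223
t = (88.31 − 80.75)/√[110.223·(1/16 + 1/12)] = 1.8856
df = n₁ + n₂ − 2 = 26
p-value = P(T ≥ 1.8856) ≈ 0.035
Since p ≈ 0.035 < α = 0.05, reject H0; the data support H1.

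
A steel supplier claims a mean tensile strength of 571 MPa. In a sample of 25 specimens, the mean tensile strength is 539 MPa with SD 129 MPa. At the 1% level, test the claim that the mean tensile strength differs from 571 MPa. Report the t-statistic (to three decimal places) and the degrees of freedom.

H0: μ = 571; H1: μ ≠ 571 (one-sample t-test, two-sided).
t = (x̄ − μ₀)/(s/√n) = (539 − 571)/(129/√25) = -1.240
df = n − 1 = 24
Two-sided p-value ≈ 0.227
Since p ≈ 0.227 > α = 0.01, fail to reject H0; the evidence is not statistically significant.

t = -1.240, df = 24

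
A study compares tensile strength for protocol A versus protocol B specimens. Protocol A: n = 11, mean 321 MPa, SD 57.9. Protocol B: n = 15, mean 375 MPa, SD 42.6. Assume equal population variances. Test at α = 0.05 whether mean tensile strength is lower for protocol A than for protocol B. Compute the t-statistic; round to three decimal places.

-2.745

Let group 1 = protocol A, group 2 = protocol B. H0: μ_1 = μ_2; H1: μ_1 < μ_2 (two-sample pooled-variance t-test, left-tailed).
s_p² = [(11−1)·57.9² + (15−1)·42.6²]/(11+15−2) = 2455.45
t = (321 − 375)/√[2455.45·(1/11 + 1/15)] = -2.745
df = n₁ + n₂ − 2 = 24
p-value = P(T ≤ -2.745) ≈ 0.006
Since p ≈ 0.006 < α = 0.05, reject H0; the evidence is statistically significant.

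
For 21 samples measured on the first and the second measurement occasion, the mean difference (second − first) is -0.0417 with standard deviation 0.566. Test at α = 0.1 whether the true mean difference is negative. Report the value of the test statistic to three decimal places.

-0.338

H0: μ_d = 0; H1: μ_d < 0 (paired t-test on the differences, left-tailed).
t = d̄/(s_d/√n) = -0.0417/(0.566/√21) = -0.338
df = n − 1 = 20
p-value = P(T ≤ -0.338) ≈ 0.370
Since p ≈ 0.370 > α = 0.1, fail to reject H0; the data do not provide sufficient evidence against H0.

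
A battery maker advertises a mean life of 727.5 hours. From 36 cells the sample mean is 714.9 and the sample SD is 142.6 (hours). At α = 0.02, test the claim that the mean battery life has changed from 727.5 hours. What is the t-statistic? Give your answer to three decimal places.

H0: μ = 727.5; H1: μ ≠ 727.5 (one-sample t-test, two-sided).
t = (x̄ − μ₀)/(s/√n) = (714.9 − 727.5)/(142.6/√36) = -0.530
df = n − 1 = 35
Two-sided p-value ≈ 0.599
Since p ≈ 0.599 > α = 0.02, fail to reject H0; the data do not provide sufficient evidence against H0.

-0.530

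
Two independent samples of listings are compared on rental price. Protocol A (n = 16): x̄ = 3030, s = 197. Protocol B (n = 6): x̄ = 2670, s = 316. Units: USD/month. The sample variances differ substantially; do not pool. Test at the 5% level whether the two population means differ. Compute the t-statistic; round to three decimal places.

Let group 1 = protocol A, group 2 = protocol B. H0: μ_1 = μ_2; H1: μ_1 ≠ μ_2 (Welch's two-sample t-test, two-sided).
t = (x̄_1 − x̄_2)/√(s_1²/n_1 + s_2²/n_2) = (3030 − 2670)/√(197²/16 + 316²/6) = 2.607
Welch–Satterthwaite df ≈ 6.52
Two-sided p-value ≈ 0.0374
Since p ≈ 0.0374 < α = 0.05, reject H0; the data support H1.

2.607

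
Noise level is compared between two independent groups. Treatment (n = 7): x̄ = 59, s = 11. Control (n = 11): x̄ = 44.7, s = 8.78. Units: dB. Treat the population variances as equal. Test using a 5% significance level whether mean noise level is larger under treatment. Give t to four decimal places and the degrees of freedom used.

t = 3.0578, df = 16

Let group 1 = treatment, group 2 = control. H0: μ_1 = μ_2; H1: μ_1 > μ_2 (two-sample pooled-variance t-test, right-tailed).
s_p² = [(7−1)·11² + (11−1)·8.78²]/(7+11−2) = 93.5553
t = (59 − 44.7)/√[93.5553·(1/7 + 1/11)] = 3.0578
df = n₁ + n₂ − 2 = 16
p-value = P(T ≥ 3.0578) ≈ 0.0038
Since p ≈ 0.0038 < α = 0.05, reject H0; the data support H1.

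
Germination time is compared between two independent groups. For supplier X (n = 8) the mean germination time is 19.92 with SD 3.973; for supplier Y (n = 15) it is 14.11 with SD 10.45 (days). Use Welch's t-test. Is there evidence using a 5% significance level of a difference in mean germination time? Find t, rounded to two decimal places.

Let group 1 = supplier X, group 2 = supplier Y. H0: μ_1 = μ_2; H1: μ_1 ≠ μ_2 (Welch's two-sample t-test, two-sided).
t = (x̄_1 − x̄_2)/√(s_1²/n_1 + s_2²/n_2) = (19.92 − 14.11)/√(3.973²/8 + 10.45²/15) = 1.91
Welch–Satterthwaite df ≈ 19.72
Two-sided p-value ≈ 0.0708
Since p ≈ 0.0708 > α = 0.05, fail to reject H0; the data do not provide sufficient evidence against H0.

1.91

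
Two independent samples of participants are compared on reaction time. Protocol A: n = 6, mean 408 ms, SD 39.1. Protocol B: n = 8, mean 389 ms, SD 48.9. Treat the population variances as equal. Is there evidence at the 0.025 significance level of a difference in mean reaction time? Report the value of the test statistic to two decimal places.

0.78

Let group 1 = protocol A, group 2 = protocol B. H0: μ_1 = μ_2; H1: μ_1 ≠ μ_2 (two-sample pooled-variance t-test, two-sided).
s_p² = [(6−1)·39.1² + (8−1)·48.9²]/(6+8−2) = 2031.88
t = (408 − 389)/√[2031.88·(1/6 + 1/8)] = 0.78
df = n₁ + n₂ − 2 = 12
Two-sided p-value ≈ 0.450
Since p ≈ 0.450 > α = 0.025, fail to reject H0; the evidence is not statistically significant.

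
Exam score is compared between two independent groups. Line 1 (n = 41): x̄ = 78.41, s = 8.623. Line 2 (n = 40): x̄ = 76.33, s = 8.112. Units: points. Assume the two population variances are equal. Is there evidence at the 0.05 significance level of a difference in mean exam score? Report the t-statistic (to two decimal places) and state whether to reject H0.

t = 1.12; fail to reject H0

Let group 1 = line 1, group 2 = line 2. H0: μ_1 = μ_2; H1: μ_1 ≠ μ_2 (two-sample pooled-variance t-test, two-sided).
s_p² = [(41−1)·8.623² + (40−1)·8.112²]/(41+40−2) = 70.1345
t = (78.41 − 76.33)/√[70.1345·(1/41 + 1/40)] = 1.12
df = n₁ + n₂ − 2 = 79
Two-sided p-value ≈ 0.2671
Since p ≈ 0.2671 > α = 0.05, fail to reject H0; the data do not provide sufficient evidence against H0.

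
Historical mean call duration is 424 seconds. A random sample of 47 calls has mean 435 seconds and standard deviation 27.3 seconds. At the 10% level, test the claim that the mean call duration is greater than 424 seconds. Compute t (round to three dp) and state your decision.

H0: μ = 424; H1: μ > 424 (one-sample t-test, right-tailed).
t = (x̄ − μ₀)/(s/√n) = (435 − 424)/(27.3/√47) = 2.762
df = n − 1 = 46
p-value = P(T ≥ 2.762) ≈ 0.004
Since p ≈ 0.004 < α = 0.1, reject H0; the data support H1.

t = 2.762; reject H0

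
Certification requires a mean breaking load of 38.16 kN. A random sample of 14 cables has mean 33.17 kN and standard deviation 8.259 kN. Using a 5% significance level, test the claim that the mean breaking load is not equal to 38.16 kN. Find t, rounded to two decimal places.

-2.26

H0: μ = 38.16; H1: μ ≠ 38.16 (one-sample t-test, two-sided).
t = (x̄ − μ₀)/(s/√n) = (33.17 − 38.16)/(8.259/√14) = -2.26
df = n − 1 = 13
Two-sided p-value ≈ 0.0416
Since p ≈ 0.0416 < α = 0.05, reject H0; the evidence is statistically significant.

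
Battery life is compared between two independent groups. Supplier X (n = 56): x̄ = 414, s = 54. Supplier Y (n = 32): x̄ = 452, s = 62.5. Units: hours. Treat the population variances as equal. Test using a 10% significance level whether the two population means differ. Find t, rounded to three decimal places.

Let group 1 = supplier X, group 2 = supplier Y. H0: μ_1 = μ_2; H1: μ_1 ≠ μ_2 (two-sample pooled-variance t-test, two-sided).
s_p² = [(56−1)·54² + (32−1)·62.5²]/(56+32−2) = 3272.95
t = (414 − 452)/√[3272.95·(1/56 + 1/32)] = -2.997
df = n₁ + n₂ − 2 = 86
Two-sided p-value ≈ 0.0036
Since p ≈ 0.0036 < α = 0.1, reject H0; the evidence is statistically significant.

-2.997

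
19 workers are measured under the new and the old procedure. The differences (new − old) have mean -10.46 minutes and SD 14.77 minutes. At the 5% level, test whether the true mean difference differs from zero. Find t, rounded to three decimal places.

H0: μ_d = 0; H1: μ_d ≠ 0 (paired t-test on the differences, two-sided).
t = d̄/(s_d/√n) = -10.46/(14.77/√19) = -3.087
df = n − 1 = 18
Two-sided p-value ≈ 0.0064
Since p ≈ 0.0064 < α = 0.05, reject H0; the data support H1.

-3.087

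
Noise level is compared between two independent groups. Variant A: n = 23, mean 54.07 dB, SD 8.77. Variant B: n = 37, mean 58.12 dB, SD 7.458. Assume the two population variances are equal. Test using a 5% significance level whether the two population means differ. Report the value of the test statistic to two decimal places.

-1.91

Let group 1 = variant A, group 2 = variant B. H0: μ_1 = μ_2; H1: μ_1 ≠ μ_2 (two-sample pooled-variance t-test, two-sided).
s_p² = [(23−1)·8.77² + (37−1)·7.458²]/(23+37−2) = 63.6977
t = (54.07 − 58.12)/√[63.6977·(1/23 + 1/37)] = -1.91
df = n₁ + n₂ − 2 = 58
Two-sided p-value ≈ 0.061
Since p ≈ 0.061 > α = 0.05, fail to reject H0; the data do not provide sufficient evidence against H0.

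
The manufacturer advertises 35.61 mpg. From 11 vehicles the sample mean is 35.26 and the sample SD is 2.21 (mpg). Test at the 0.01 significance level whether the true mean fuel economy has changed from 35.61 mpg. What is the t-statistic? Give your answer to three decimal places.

-0.525

H0: μ = 35.61; H1: μ ≠ 35.61 (one-sample t-test, two-sided).
t = (x̄ − μ₀)/(s/√n) = (35.26 − 35.61)/(2.21/√11) = -0.525
df = n − 1 = 10
Two-sided p-value ≈ 0.611
Since p ≈ 0.611 > α = 0.01, fail to reject H0; the data do not provide sufficient evidence against H0.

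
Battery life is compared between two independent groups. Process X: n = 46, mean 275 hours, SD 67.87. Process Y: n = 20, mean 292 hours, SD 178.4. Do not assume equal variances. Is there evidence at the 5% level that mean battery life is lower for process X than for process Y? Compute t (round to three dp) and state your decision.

Let group 1 = process X, group 2 = process Y. H0: μ_1 = μ_2; H1: μ_1 < μ_2 (Welch's two-sample t-test, left-tailed).
t = (x̄_1 − x̄_2)/√(s_1²/n_1 + s_2²/n_2) = (275 − 292)/√(67.87²/46 + 178.4²/20) = -0.413
Welch–Satterthwaite df ≈ 21.43
p-value = P(T ≤ -0.413) ≈ 0.342
Since p ≈ 0.342 > α = 0.05, fail to reject H0; the data do not provide sufficient evidence against H0.

t = -0.413; fail to reject H0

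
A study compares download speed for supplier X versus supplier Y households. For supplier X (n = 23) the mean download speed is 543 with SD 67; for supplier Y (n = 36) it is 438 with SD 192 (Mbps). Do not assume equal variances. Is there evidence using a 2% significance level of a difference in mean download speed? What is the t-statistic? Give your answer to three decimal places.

3.007

Let group 1 = supplier X, group 2 = supplier Y. H0: μ_1 = μ_2; H1: μ_1 ≠ μ_2 (Welch's two-sample t-test, two-sided).
t = (x̄_1 − x̄_2)/√(s_1²/n_1 + s_2²/n_2) = (543 − 438)/√(67²/23 + 192²/36) = 3.007
Welch–Satterthwaite df ≈ 46.90
Two-sided p-value ≈ 0.004
Since p ≈ 0.004 < α = 0.02, reject H0; the evidence is statistically significant.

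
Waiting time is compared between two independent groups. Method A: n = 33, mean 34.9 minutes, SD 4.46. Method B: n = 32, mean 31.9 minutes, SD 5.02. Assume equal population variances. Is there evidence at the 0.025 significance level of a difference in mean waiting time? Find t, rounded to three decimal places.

Let group 1 = method A, group 2 = method B. H0: μ_1 = μ_2; H1: μ_1 ≠ μ_2 (two-sample pooled-variance t-test, two-sided).
s_p² = [(33−1)·4.46² + (32−1)·5.02²]/(33+32−2) = 22.5039
t = (34.9 − 31.9)/√[22.5039·(1/33 + 1/32)] = 2.549
df = n₁ + n₂ − 2 = 63
Two-sided p-value ≈ 0.0133
Since p ≈ 0.0133 < α = 0.025, reject H0; the evidence is statistically significant.

2.549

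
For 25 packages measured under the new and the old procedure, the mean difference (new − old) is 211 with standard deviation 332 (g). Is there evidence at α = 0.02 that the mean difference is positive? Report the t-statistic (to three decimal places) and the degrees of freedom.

t = 3.178, df = 24

H0: μ_d = 0; H1: μ_d > 0 (paired t-test on the differences, right-tailed).
t = d̄/(s_d/√n) = 211/(332/√25) = 3.178
df = n − 1 = 24
p-value = P(T ≥ 3.178) ≈ 0.002
Since p ≈ 0.002 < α = 0.02, reject H0; the data support H1.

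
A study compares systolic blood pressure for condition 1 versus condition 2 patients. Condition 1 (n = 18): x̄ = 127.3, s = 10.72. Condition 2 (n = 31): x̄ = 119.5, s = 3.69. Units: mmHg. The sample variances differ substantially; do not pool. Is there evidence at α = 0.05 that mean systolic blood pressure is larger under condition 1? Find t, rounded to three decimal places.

2.986

Let group 1 = condition 1, group 2 = condition 2. H0: μ_1 = μ_2; H1: μ_1 > μ_2 (Welch's two-sample t-test, right-tailed).
t = (x̄_1 − x̄_2)/√(s_1²/n_1 + s_2²/n_2) = (127.3 − 119.5)/√(10.72²/18 + 3.69²/31) = 2.986
Welch–Satterthwaite df ≈ 19.37
p-value = P(T ≥ 2.986) ≈ 0.0037
Since p ≈ 0.0037 < α = 0.05, reject H0; the evidence is statistically significant.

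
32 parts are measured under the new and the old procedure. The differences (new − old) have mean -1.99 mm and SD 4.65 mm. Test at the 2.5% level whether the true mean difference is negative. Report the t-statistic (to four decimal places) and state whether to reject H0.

H0: μ_d = 0; H1: μ_d < 0 (paired t-test on the differences, left-tailed).
t = d̄/(s_d/√n) = -1.99/(4.65/√32) = -2.4209
df = n − 1 = 31
p-value = P(T ≤ -2.4209) ≈ 0.0108
Since p ≈ 0.0108 < α = 0.025, reject H0; the data support H1.

t = -2.4209; reject H0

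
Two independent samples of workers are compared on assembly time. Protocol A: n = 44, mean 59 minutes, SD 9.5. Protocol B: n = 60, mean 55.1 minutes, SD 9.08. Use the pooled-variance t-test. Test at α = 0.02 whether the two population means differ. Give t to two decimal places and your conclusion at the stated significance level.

t = 2.12; fail to reject H0

Let group 1 = protocol A, group 2 = protocol B. H0: μ_1 = μ_2; H1: μ_1 ≠ μ_2 (two-sample pooled-variance t-test, two-sided).
s_p² = [(44−1)·9.5² + (60−1)·9.08²]/(44+60−2) = 85.7362
t = (59 − 55.1)/√[85.7362·(1/44 + 1/60)] = 2.12
df = n₁ + n₂ − 2 = 102
Two-sided p-value ≈ 0.0363
Since p ≈ 0.0363 > α = 0.02, fail to reject H0; the evidence is not statistically significant.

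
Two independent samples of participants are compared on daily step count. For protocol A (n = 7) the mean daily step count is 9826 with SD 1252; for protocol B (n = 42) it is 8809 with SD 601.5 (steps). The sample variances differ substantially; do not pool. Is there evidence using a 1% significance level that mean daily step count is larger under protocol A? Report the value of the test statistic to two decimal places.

2.11

Let group 1 = protocol A, group 2 = protocol B. H0: μ_1 = μ_2; H1: μ_1 > μ_2 (Welch's two-sample t-test, right-tailed).
t = (x̄_1 − x̄_2)/√(s_1²/n_1 + s_2²/n_2) = (9826 − 8809)/√(1252²/7 + 601.5²/42) = 2.11
Welch–Satterthwaite df ≈ 6.47
p-value = P(T ≥ 2.11) ≈ 0.0381
Since p ≈ 0.0381 > α = 0.01, fail to reject H0; the evidence is not statistically significant.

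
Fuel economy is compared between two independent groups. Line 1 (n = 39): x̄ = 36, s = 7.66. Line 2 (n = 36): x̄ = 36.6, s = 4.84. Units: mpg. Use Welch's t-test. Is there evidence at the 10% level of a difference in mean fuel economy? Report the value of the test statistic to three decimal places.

Let group 1 = line 1, group 2 = line 2. H0: μ_1 = μ_2; H1: μ_1 ≠ μ_2 (Welch's two-sample t-test, two-sided).
t = (x̄_1 − x̄_2)/√(s_1²/n_1 + s_2²/n_2) = (36 − 36.6)/√(7.66²/39 + 4.84²/36) = -0.409
Welch–Satterthwaite df ≈ 64.82
Two-sided p-value ≈ 0.684
Since p ≈ 0.684 > α = 0.1, fail to reject H0; the evidence is not statistically significant.

-0.409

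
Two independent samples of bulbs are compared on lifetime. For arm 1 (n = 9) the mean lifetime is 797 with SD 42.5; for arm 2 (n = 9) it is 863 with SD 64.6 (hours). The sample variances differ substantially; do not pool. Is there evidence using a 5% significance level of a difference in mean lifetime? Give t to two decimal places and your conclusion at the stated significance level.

t = -2.56; reject H0

Let group 1 = arm 1, group 2 = arm 2. H0: μ_1 = μ_2; H1: μ_1 ≠ μ_2 (Welch's two-sample t-test, two-sided).
t = (x̄_1 − x̄_2)/√(s_1²/n_1 + s_2²/n_2) = (797 − 863)/√(42.5²/9 + 64.6²/9) = -2.56
Welch–Satterthwaite df ≈ 13.83
Two-sided p-value ≈ 0.0228
Since p ≈ 0.0228 < α = 0.05, reject H0; the evidence is statistically significant.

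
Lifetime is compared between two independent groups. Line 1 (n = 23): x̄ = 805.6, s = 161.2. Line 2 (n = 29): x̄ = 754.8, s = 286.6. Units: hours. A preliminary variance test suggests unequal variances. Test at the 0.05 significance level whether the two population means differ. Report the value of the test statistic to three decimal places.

Let group 1 = line 1, group 2 = line 2. H0: μ_1 = μ_2; H1: μ_1 ≠ μ_2 (Welch's two-sample t-test, two-sided).
t = (x̄_1 − x̄_2)/√(s_1²/n_1 + s_2²/n_2) = (805.6 − 754.8)/√(161.2²/23 + 286.6²/29) = 0.807
Welch–Satterthwaite df ≈ 45.57
Two-sided p-value ≈ 0.4238
Since p ≈ 0.4238 > α = 0.05, fail to reject H0; the data do not provide sufficient evidence against H0.

0.807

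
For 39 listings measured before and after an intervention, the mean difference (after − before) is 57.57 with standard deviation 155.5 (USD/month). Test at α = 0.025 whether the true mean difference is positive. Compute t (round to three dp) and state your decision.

H0: μ_d = 0; H1: μ_d > 0 (paired t-test on the differences, right-tailed).
t = d̄/(s_d/√n) = 57.57/(155.5/√39) = 2.312
df = n − 1 = 38
p-value = P(T ≥ 2.312) ≈ 0.0131
Since p ≈ 0.0131 < α = 0.025, reject H0; the data support H1.

t = 2.312; reject H0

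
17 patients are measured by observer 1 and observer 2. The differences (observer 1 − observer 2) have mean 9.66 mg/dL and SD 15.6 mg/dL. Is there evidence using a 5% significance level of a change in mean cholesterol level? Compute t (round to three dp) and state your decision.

t = 2.553; reject H0

H0: μ_d = 0; H1: μ_d ≠ 0 (paired t-test on the differences, two-sided).
t = d̄/(s_d/√n) = 9.66/(15.6/√17) = 2.553
df = n − 1 = 16
Two-sided p-value ≈ 0.0213
Since p ≈ 0.0213 < α = 0.05, reject H0; the evidence is statistically significant.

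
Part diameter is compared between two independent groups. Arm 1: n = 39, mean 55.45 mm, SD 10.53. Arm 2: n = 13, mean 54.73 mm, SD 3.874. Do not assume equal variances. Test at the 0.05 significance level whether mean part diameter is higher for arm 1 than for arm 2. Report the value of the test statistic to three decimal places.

0.360

Let group 1 = arm 1, group 2 = arm 2. H0: μ_1 = μ_2; H1: μ_1 > μ_2 (Welch's two-sample t-test, right-tailed).
t = (x̄_1 − x̄_2)/√(s_1²/n_1 + s_2²/n_2) = (55.45 − 54.73)/√(10.53²/39 + 3.874²/13) = 0.360
Welch–Satterthwaite df ≈ 49.36
p-value = P(T ≥ 0.360) ≈ 0.3602
Since p ≈ 0.3602 > α = 0.05, fail to reject H0; the evidence is not statistically significant.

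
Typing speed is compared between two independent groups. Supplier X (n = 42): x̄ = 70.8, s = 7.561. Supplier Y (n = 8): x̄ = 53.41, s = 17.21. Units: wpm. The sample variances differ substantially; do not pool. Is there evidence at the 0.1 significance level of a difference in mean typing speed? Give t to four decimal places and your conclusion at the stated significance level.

t = 2.8069; reject H0

Let group 1 = supplier X, group 2 = supplier Y. H0: μ_1 = μ_2; H1: μ_1 ≠ μ_2 (Welch's two-sample t-test, two-sided).
t = (x̄_1 − x̄_2)/√(s_1²/n_1 + s_2²/n_2) = (70.8 − 53.41)/√(7.561²/42 + 17.21²/8) = 2.8069
Welch–Satterthwaite df ≈ 7.52
Two-sided p-value ≈ 0.024
Since p ≈ 0.024 < α = 0.1, reject H0; the evidence is statistically significant.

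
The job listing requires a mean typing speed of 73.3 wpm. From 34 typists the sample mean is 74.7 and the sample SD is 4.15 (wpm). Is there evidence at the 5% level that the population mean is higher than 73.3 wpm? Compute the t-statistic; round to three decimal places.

H0: μ = 73.3; H1: μ > 73.3 (one-sample t-test, right-tailed).
t = (x̄ − μ₀)/(s/√n) = (74.7 − 73.3)/(4.15/√34) = 1.967
df = n − 1 = 33
p-value = P(T ≥ 1.967) ≈ 0.029
Since p ≈ 0.029 < α = 0.05, reject H0; the evidence is statistically significant.

1.967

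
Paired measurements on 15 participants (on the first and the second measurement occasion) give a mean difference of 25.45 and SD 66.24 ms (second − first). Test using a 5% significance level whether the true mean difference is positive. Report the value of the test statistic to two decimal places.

1.49

H0: μ_d = 0; H1: μ_d > 0 (paired t-test on the differences, right-tailed).
t = d̄/(s_d/√n) = 25.45/(66.24/√15) = 1.49
df = n − 1 = 14
p-value = P(T ≥ 1.49) ≈ 0.0795
Since p ≈ 0.0795 > α = 0.05, fail to reject H0; the evidence is not statistically significant.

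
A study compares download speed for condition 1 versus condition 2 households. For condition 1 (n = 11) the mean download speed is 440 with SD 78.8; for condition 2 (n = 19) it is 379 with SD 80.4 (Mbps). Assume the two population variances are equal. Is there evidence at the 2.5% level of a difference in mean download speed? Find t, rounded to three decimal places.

Let group 1 = condition 1, group 2 = condition 2. H0: μ_1 = μ_2; H1: μ_1 ≠ μ_2 (two-sample pooled-variance t-test, two-sided).
s_p² = [(11−1)·78.8² + (19−1)·80.4²]/(11+19−2) = 6373.19
t = (440 − 379)/√[6373.19·(1/11 + 1/19)] = 2.017
df = n₁ + n₂ − 2 = 28
Two-sided p-value ≈ 0.053
Since p ≈ 0.053 > α = 0.025, fail to reject H0; the data do not provide sufficient evidence against H0.

2.017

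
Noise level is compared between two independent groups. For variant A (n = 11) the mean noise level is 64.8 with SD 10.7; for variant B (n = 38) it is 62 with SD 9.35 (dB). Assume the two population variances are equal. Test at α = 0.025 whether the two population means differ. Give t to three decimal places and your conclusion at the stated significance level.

t = 0.847; fail to reject H0

Let group 1 = variant A, group 2 = variant B. H0: μ_1 = μ_2; H1: μ_1 ≠ μ_2 (two-sample pooled-variance t-test, two-sided).
s_p² = [(11−1)·10.7² + (38−1)·9.35²]/(11+38−2) = 93.1815
t = (64.8 − 62)/√[93.1815·(1/11 + 1/38)] = 0.847
df = n₁ + n₂ − 2 = 47
Two-sided p-value ≈ 0.401
Since p ≈ 0.401 > α = 0.025, fail to reject H0; the data do not provide sufficient evidence against H0.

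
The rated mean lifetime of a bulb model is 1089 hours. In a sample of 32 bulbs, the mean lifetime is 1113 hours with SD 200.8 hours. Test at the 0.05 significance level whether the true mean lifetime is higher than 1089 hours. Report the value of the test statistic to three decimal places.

H0: μ = 1089; H1: μ > 1089 (one-sample t-test, right-tailed).
t = (x̄ − μ₀)/(s/√n) = (1113 − 1089)/(200.8/√32) = 0.676
df = n − 1 = 31
p-value = P(T ≥ 0.676) ≈ 0.2520
Since p ≈ 0.2520 > α = 0.05, fail to reject H0; the data do not provide sufficient evidence against H0.

0.676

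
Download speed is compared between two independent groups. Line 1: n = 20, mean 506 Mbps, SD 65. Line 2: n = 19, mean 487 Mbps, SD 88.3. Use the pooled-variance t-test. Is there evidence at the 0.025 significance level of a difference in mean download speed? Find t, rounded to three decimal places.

Let group 1 = line 1, group 2 = line 2. H0: μ_1 = μ_2; H1: μ_1 ≠ μ_2 (two-sample pooled-variance t-test, two-sided).
s_p² = [(20−1)·65² + (19−1)·88.3²]/(20+19−2) = 5962.68
t = (506 − 487)/√[5962.68·(1/20 + 1/19)] = 0.768
df = n₁ + n₂ − 2 = 37
Two-sided p-value ≈ 0.4473
Since p ≈ 0.4473 > α = 0.025, fail to reject H0; the evidence is not statistically significant.

0.768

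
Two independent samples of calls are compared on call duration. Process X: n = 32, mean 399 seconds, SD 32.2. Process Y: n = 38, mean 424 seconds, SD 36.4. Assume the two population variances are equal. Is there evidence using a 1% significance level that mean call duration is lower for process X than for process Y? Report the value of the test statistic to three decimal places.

-3.016

Let group 1 = process X, group 2 = process Y. H0: μ_1 = μ_2; H1: μ_1 < μ_2 (two-sample pooled-variance t-test, left-tailed).
s_p² = [(32−1)·32.2² + (38−1)·36.4²]/(32+38−2) = 1193.61
t = (399 − 424)/√[1193.61·(1/32 + 1/38)] = -3.016
df = n₁ + n₂ − 2 = 68
p-value = P(T ≤ -3.016) ≈ 0.0018
Since p ≈ 0.0018 < α = 0.01, reject H0; the data support H1.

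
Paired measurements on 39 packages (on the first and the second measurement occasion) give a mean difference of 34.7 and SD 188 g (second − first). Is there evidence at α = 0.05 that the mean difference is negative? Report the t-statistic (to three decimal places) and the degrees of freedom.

H0: μ_d = 0; H1: μ_d < 0 (paired t-test on the differences, left-tailed).
t = d̄/(s_d/√n) = 34.7/(188/√39) = 1.153
df = n − 1 = 38
p-value = P(T ≤ 1.153) ≈ 0.872
Since p ≈ 0.872 > α = 0.05, fail to reject H0; the data do not provide sufficient evidence against H0.

t = 1.153, df = 38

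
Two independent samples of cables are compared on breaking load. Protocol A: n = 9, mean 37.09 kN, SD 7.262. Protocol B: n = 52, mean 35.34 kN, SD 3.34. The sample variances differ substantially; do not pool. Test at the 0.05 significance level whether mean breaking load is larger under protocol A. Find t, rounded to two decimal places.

0.71

Let group 1 = protocol A, group 2 = protocol B. H0: μ_1 = μ_2; H1: μ_1 > μ_2 (Welch's two-sample t-test, right-tailed).
t = (x̄_1 − x̄_2)/√(s_1²/n_1 + s_2²/n_2) = (37.09 − 35.34)/√(7.262²/9 + 3.34²/52) = 0.71
Welch–Satterthwaite df ≈ 8.59
p-value = P(T ≥ 0.71) ≈ 0.2482
Since p ≈ 0.2482 > α = 0.05, fail to reject H0; the data do not provide sufficient evidence against H0.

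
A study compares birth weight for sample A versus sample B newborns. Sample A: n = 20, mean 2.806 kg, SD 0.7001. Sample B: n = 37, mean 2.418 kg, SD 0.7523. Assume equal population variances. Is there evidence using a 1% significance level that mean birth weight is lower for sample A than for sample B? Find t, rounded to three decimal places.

1.903

Let group 1 = sample A, group 2 = sample B. H0: μ_1 = μ_2; H1: μ_1 < μ_2 (two-sample pooled-variance t-test, left-tailed).
s_p² = [(20−1)·0.7001² + (37−1)·0.7523²]/(20+37−2) = 0.539765
t = (2.806 − 2.418)/√[0.539765·(1/20 + 1/37)] = 1.903
df = n₁ + n₂ − 2 = 55
p-value = P(T ≤ 1.903) ≈ 0.9689
Since p ≈ 0.9689 > α = 0.01, fail to reject H0; the data do not provide sufficient evidence against H0.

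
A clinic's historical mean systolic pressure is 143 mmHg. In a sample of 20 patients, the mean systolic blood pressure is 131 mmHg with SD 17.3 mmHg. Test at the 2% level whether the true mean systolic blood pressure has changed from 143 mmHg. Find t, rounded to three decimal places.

-3.102

H0: μ = 143; H1: μ ≠ 143 (one-sample t-test, two-sided).
t = (x̄ − μ₀)/(s/√n) = (131 − 143)/(17.3/√20) = -3.102
df = n − 1 = 19
Two-sided p-value ≈ 0.0059
Since p ≈ 0.0059 < α = 0.02, reject H0; the data support H1.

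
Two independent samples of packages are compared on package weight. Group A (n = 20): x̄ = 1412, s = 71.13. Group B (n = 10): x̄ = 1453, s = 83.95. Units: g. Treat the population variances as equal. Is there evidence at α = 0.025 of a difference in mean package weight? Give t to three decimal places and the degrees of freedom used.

Let group 1 = group A, group 2 = group B. H0: μ_1 = μ_2; H1: μ_1 ≠ μ_2 (two-sample pooled-variance t-test, two-sided).
s_p² = [(20−1)·71.13² + (10−1)·83.95²]/(20+10−2) = 5698.52
t = (1412 − 1453)/√[5698.52·(1/20 + 1/10)] = -1.402
df = n₁ + n₂ − 2 = 28
Two-sided p-value ≈ 0.172
Since p ≈ 0.172 > α = 0.025, fail to reject H0; the evidence is not statistically significant.

t = -1.402, df = 28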